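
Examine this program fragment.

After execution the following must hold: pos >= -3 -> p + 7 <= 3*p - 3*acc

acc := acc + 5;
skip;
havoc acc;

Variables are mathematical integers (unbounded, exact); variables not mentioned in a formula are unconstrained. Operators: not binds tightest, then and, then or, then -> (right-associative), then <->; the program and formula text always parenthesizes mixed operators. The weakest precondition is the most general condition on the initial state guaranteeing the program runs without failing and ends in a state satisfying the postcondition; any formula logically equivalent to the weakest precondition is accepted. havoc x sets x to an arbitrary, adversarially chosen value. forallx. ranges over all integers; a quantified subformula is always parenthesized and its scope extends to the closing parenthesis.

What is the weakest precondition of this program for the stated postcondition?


Working backward. After the program, the postcondition pos >= -3 -> p + 7 <= 3*p - 3*acc must hold; in canonical form it is pos >= -3 -> 3*acc <= 2*p - 7.
Before havoc acc: forall acc_1. (pos >= -3 -> 3*acc_1 <= 2*p - 7)
Before skip: forall acc_1. (pos >= -3 -> 3*acc_1 <= 2*p - 7)
Before acc := acc + 5: forall acc_1. (pos >= -3 -> 3*acc_1 <= 2*p - 7)
Answer: WP = forall acc_1. (pos >= -3 -> 3*acc_1 <= 2*p - 7)


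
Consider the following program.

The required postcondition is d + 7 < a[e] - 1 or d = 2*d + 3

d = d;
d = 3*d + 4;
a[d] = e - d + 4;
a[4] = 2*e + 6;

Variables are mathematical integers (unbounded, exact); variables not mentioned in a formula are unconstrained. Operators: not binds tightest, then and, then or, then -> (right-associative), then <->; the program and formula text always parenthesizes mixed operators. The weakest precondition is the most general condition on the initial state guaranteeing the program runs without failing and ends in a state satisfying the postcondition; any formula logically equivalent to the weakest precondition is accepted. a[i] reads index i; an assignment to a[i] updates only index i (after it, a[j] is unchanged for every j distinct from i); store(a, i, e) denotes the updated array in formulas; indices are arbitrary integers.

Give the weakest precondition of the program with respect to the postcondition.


Working backward. After the program, the postcondition d + 7 < a[e] - 1 or d = 2*d + 3 must hold; in canonical form it is d < a[e] - 8 or d = -3.
Before a[4] := 2*e + 6: d < store(a, 4, 2*e + 6)[e] - 8 or d = -3
Before a[d] := e - d + 4: d < store(store(a, d, -d + e + 4), 4, 2*e + 6)[e] - 8 or d = -3
Before d := 3*d + 4: 3*d < store(store(a, 3*d + 4, -3*d + e), 4, 2*e + 6)[e] - 12 or 3*d = -7
Before d := d: 3*d < store(store(a, 3*d + 4, -3*d + e), 4, 2*e + 6)[e] - 12 or 3*d = -7
Answer: WP = 3*d < store(store(a, 3*d + 4, -3*d + e), 4, 2*e + 6)[e] - 12 or 3*d = -7


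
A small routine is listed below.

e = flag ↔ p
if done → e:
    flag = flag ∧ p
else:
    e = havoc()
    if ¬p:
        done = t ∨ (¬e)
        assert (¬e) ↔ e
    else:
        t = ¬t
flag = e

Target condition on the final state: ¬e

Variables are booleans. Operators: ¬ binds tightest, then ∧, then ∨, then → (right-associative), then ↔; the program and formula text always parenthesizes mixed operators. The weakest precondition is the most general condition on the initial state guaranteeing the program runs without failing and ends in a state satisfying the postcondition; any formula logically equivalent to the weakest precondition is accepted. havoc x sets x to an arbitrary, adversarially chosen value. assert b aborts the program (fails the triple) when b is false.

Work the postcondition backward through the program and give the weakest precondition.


Working backward. After the program, ¬e must hold.
Before flag := e: ¬e
Then branch requires ¬e; else branch requires false.
Before the if: ((done → e) → (¬e)) ∧ (done → e)
Before e := flag ↔ p: ((done → (flag ↔ p)) → (¬(flag ↔ p))) ∧ (done → (flag ↔ p))
Answer: WP = ((done → (flag ↔ p)) → (¬(flag ↔ p))) ∧ (done → (flag ↔ p))


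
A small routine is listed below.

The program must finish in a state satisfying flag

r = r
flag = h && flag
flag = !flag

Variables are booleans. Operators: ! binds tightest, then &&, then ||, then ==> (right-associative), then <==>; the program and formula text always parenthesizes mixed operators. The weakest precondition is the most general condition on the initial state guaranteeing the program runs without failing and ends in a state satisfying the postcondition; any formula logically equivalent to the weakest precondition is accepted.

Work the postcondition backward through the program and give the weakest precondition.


Working backward. After the program, flag must hold.
Before flag := !flag: !flag
Before flag := h && flag: !(h && flag)
Before r := r: !(h && flag)
Answer: WP = !(h && flag)


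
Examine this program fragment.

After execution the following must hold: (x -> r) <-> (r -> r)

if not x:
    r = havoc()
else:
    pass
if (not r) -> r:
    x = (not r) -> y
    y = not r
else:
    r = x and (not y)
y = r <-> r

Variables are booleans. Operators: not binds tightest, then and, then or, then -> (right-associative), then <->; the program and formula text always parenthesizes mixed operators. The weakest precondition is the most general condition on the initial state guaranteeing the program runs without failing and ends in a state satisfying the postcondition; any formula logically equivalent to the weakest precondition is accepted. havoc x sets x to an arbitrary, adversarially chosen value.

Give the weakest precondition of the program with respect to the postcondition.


Working backward. After the program, the postcondition (x -> r) <-> (r -> r) must hold; in canonical form it is x -> r.
Before y := r <-> r: x -> r
Then branch requires ((not r) -> y) -> r; else branch requires x -> (x and (not y)).
Before the if: (((not r) -> r) -> (((not r) -> y) -> r)) and ((not ((not r) -> r)) -> (x -> (x and (not y))))
Then branch requires x -> (x and (not y)); else branch requires (((not r) -> r) -> (((not r) -> y) -> r)) and ((not ((not r) -> r)) -> (x -> (x and (not y)))).
Before the if: ((not x) -> (x -> (x and (not y)))) and (x -> ((((not r) -> r) -> (((not r) -> y) -> r)) and ((not ((not r) -> r)) -> (x -> (x and (not y))))))
Answer: WP = ((not x) -> (x -> (x and (not y)))) and (x -> ((((not r) -> r) -> (((not r) -> y) -> r)) and ((not ((not r) -> r)) -> (x -> (x and (not y))))))


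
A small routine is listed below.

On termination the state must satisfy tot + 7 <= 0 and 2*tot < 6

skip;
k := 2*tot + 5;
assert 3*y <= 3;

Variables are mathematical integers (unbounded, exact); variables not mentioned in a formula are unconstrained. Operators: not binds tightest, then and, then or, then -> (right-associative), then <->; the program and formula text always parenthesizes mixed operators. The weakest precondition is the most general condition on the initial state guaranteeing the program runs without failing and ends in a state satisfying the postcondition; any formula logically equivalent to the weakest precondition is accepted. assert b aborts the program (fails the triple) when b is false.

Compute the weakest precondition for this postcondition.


Working backward. After the program, the postcondition tot + 7 <= 0 and 2*tot < 6 must hold; in canonical form it is tot <= -7 and 2*tot < 6.
Before assert 3*y <= 3: 3*y <= 3 and tot <= -7 and 2*tot < 6
Before k := 2*tot + 5: 3*y <= 3 and tot <= -7 and 2*tot < 6
Before skip: 3*y <= 3 and tot <= -7 and 2*tot < 6
Answer: WP = 3*y <= 3 and tot <= -7 and 2*tot < 6


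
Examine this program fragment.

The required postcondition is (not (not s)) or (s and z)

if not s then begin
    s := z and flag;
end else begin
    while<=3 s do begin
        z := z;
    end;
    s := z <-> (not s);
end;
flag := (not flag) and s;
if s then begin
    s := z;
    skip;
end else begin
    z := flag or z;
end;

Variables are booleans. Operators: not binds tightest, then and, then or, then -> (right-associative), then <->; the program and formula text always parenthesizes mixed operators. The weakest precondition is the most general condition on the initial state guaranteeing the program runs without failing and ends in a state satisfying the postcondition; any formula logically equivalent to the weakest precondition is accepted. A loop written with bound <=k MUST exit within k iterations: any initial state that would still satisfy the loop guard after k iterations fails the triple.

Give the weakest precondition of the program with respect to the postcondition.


Working backward. After the program, the postcondition (not (not s)) or (s and z) must hold; in canonical form it is s or (s and z).
Then branch requires z; else branch requires s or (s and (flag or z)).
Before the if: (s -> z) and ((not s) -> (s or (s and (flag or z))))
Before flag := (not flag) and s: (s -> z) and ((not s) -> (s or (s and (((not flag) and s) or z))))
Then branch requires ((z and flag) -> z) and ((not (z and flag)) -> (z and flag)); else branch requires (s -> ((s -> ((s -> ((not s) and ((z <-> (not s)) -> z) and ((not (z <-> (not s))) -> ((z <-> (not s)) or ((z <-> (not s)) and (((not flag) and (z <-> (not s))) or z)))))) and ((not s) -> (((z <-> (not s)) -> z) and ((not (z <-> (not s))) -> ((z <-> (not s)) or ((z <-> (not s)) and (((not flag) and (z <-> (not s))) or z)))))))) and ((not s) -> (((z <-> (not s)) -> z) and ((not (z <-> (not s))) -> ((z <-> (not s)) or ((z <-> (not s)) and (((not flag) and (z <-> (not s))) or z)))))))) and ((not s) -> (((z <-> (not s)) -> z) and ((not (z <-> (not s))) -> ((z <-> (not s)) or ((z <-> (not s)) and (((not flag) and (z <-> (not s))) or z)))))).
Before the if: ((not s) -> (((z and flag) -> z) and ((not (z and flag)) -> (z and flag)))) and (s -> ((s -> ((s -> ((s -> ((not s) and ((z <-> (not s)) -> z) and ((not (z <-> (not s))) -> ((z <-> (not s)) or ((z <-> (not s)) and (((not flag) and (z <-> (not s))) or z)))))) and ((not s) -> (((z <-> (not s)) -> z) and ((not (z <-> (not s))) -> ((z <-> (not s)) or ((z <-> (not s)) and (((not flag) and (z <-> (not s))) or z)))))))) and ((not s) -> (((z <-> (not s)) -> z) and ((not (z <-> (not s))) -> ((z <-> (not s)) or ((z <-> (not s)) and (((not flag) and (z <-> (not s))) or z)))))))) and ((not s) -> (((z <-> (not s)) -> z) and ((not (z <-> (not s))) -> ((z <-> (not s)) or ((z <-> (not s)) and (((not flag) and (z <-> (not s))) or z))))))))
Answer: WP = ((not s) -> (((z and flag) -> z) and ((not (z and flag)) -> (z and flag)))) and (s -> ((s -> ((s -> ((s -> ((not s) and ((z <-> (not s)) -> z) and ((not (z <-> (not s))) -> ((z <-> (not s)) or ((z <-> (not s)) and (((not flag) and (z <-> (not s))) or z)))))) and ((not s) -> (((z <-> (not s)) -> z) and ((not (z <-> (not s))) -> ((z <-> (not s)) or ((z <-> (not s)) and (((not flag) and (z <-> (not s))) or z)))))))) and ((not s) -> (((z <-> (not s)) -> z) and ((not (z <-> (not s))) -> ((z <-> (not s)) or ((z <-> (not s)) and (((not flag) and (z <-> (not s))) or z)))))))) and ((not s) -> (((z <-> (not s)) -> z) and ((not (z <-> (not s))) -> ((z <-> (not s)) or ((z <-> (not s)) and (((not flag) and (z <-> (not s))) or z))))))))


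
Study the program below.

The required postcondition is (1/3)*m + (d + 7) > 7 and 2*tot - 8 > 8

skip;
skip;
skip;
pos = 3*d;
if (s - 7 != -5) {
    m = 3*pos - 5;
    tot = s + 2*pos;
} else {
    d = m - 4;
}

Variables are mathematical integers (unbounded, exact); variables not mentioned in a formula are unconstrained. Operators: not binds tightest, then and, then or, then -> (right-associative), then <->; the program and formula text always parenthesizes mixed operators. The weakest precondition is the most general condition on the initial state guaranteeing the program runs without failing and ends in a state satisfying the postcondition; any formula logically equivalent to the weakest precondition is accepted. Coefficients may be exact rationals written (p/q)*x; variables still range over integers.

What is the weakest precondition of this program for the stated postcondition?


Working backward. After the program, the postcondition (1/3)*m + (d + 7) > 7 and 2*tot - 8 > 8 must hold; in canonical form it is d + (1/3)*m > 0 and 2*tot > 16.
Then branch requires d + pos > 5/3 and 4*pos + 2*s > 16; else branch requires (4/3)*m > 4 and 2*tot > 16.
Before the if: (s != 2 -> (d + pos > 5/3 and 4*pos + 2*s > 16)) and ((not (s != 2)) -> ((4/3)*m > 4 and 2*tot > 16))
Before pos := 3*d: (s != 2 -> (4*d > 5/3 and 12*d + 2*s > 16)) and ((not (s != 2)) -> ((4/3)*m > 4 and 2*tot > 16))
Before skip: (s != 2 -> (4*d > 5/3 and 12*d + 2*s > 16)) and ((not (s != 2)) -> ((4/3)*m > 4 and 2*tot > 16))
Before skip: (s != 2 -> (4*d > 5/3 and 12*d + 2*s > 16)) and ((not (s != 2)) -> ((4/3)*m > 4 and 2*tot > 16))
Before skip: (s != 2 -> (4*d > 5/3 and 12*d + 2*s > 16)) and ((not (s != 2)) -> ((4/3)*m > 4 and 2*tot > 16))
Answer: WP = (s != 2 -> (4*d > 5/3 and 12*d + 2*s > 16)) and ((not (s != 2)) -> ((4/3)*m > 4 and 2*tot > 16))


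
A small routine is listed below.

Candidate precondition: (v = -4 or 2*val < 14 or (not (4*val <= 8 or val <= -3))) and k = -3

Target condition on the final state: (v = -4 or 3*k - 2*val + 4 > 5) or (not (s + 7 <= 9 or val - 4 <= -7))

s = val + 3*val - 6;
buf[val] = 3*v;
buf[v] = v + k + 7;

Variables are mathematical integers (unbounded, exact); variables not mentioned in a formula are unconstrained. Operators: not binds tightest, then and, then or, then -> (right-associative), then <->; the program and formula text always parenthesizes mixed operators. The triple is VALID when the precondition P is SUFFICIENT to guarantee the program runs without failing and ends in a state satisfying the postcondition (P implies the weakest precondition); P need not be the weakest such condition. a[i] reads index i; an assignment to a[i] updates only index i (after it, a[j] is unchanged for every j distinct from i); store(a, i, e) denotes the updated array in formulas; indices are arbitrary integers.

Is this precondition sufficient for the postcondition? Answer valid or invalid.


Working backward. After the program, the postcondition (v = -4 or 3*k - 2*val + 4 > 5) or (not (s + 7 <= 9 or val - 4 <= -7)) must hold; in canonical form it is v = -4 or 3*k > 2*val + 1 or (not (s <= 2 or val <= -3)).
Before buf[v] := v + k + 7: v = -4 or 3*k > 2*val + 1 or (not (s <= 2 or val <= -3))
Before buf[val] := 3*v: v = -4 or 3*k > 2*val + 1 or (not (s <= 2 or val <= -3))
Before s := val + 3*val - 6: v = -4 or 3*k > 2*val + 1 or (not (4*val <= 8 or val <= -3))
The weakest precondition is v = -4 or 3*k > 2*val + 1 or (not (4*val <= 8 or val <= -3)).
Check whether (v = -4 or 2*val < 14 or (not (4*val <= 8 or val <= -3))) and k = -3 implies it.
Countermodel: at the initial state k = -3, v = -3, val = -5, the precondition holds but the weakest precondition fails.
Answer: invalid


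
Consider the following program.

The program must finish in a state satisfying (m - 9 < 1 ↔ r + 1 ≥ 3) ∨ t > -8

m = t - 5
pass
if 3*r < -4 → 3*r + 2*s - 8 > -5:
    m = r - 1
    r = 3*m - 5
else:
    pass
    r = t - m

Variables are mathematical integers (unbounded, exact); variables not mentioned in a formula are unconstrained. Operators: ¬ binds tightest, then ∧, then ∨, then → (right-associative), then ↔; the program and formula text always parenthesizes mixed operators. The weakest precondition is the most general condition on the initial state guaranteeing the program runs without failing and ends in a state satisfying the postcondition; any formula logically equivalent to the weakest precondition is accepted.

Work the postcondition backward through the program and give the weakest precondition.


Working backward. After the program, the postcondition (m - 9 < 1 ↔ r + 1 ≥ 3) ∨ t > -8 must hold; in canonical form it is (m < 10 ↔ r ≥ 2) ∨ t > -8.
Then branch requires (r < 11 ↔ 3*r ≥ 10) ∨ t > -8; else branch requires (m < 10 ↔ t ≥ m + 2) ∨ t > -8.
Before the if: ((3*r < -4 → 3*r + 2*s > 3) → ((r < 11 ↔ 3*r ≥ 10) ∨ t > -8)) ∧ ((¬(3*r < -4 → 3*r + 2*s > 3)) → ((m < 10 ↔ t ≥ m + 2) ∨ t > -8))
Before skip: ((3*r < -4 → 3*r + 2*s > 3) → ((r < 11 ↔ 3*r ≥ 10) ∨ t > -8)) ∧ ((¬(3*r < -4 → 3*r + 2*s > 3)) → ((m < 10 ↔ t ≥ m + 2) ∨ t > -8))
Before m := t - 5: ((3*r < -4 → 3*r + 2*s > 3) → ((r < 11 ↔ 3*r ≥ 10) ∨ t > -8)) ∧ ((¬(3*r < -4 → 3*r + 2*s > 3)) → (t < 15 ∨ t > -8))
Answer: WP = ((3*r < -4 → 3*r + 2*s > 3) → ((r < 11 ↔ 3*r ≥ 10) ∨ t > -8)) ∧ ((¬(3*r < -4 → 3*r + 2*s > 3)) → (t < 15 ∨ t > -8))


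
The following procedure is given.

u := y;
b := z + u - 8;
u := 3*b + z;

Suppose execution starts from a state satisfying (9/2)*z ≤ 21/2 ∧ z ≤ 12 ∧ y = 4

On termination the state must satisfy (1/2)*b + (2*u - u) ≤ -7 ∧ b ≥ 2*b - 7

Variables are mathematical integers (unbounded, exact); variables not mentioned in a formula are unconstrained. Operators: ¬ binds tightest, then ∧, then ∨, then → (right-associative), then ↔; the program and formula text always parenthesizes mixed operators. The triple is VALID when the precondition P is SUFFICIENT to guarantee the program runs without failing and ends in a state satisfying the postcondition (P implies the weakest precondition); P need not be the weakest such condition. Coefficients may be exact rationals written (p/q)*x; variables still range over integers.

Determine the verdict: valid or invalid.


Working backward. After the program, the postcondition (1/2)*b + (2*u - u) ≤ -7 ∧ b ≥ 2*b - 7 must hold; in canonical form it is (1/2)*b + u ≤ -7 ∧ b ≤ 7.
Before u := 3*b + z: (7/2)*b + z ≤ -7 ∧ b ≤ 7
Before b := z + u - 8: (7/2)*u + (9/2)*z ≤ 21 ∧ u + z ≤ 15
Before u := y: (7/2)*y + (9/2)*z ≤ 21 ∧ y + z ≤ 15
The weakest precondition is (7/2)*y + (9/2)*z ≤ 21 ∧ y + z ≤ 15.
Check whether (9/2)*z ≤ 21/2 ∧ z ≤ 12 ∧ y = 4 implies it.
Countermodel: at the initial state y = 4, z = 2, the precondition holds but the weakest precondition fails.
Answer: invalid


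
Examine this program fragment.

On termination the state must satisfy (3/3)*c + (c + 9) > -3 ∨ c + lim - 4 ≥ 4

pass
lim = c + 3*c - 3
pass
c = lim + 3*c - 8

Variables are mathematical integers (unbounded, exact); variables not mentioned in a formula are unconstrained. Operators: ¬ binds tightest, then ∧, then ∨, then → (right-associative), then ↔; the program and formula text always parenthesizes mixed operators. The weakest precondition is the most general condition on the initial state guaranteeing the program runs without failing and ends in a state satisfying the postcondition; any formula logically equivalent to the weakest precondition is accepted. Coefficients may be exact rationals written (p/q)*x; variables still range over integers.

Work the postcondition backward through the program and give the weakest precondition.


Working backward. After the program, the postcondition (3/3)*c + (c + 9) > -3 ∨ c + lim - 4 ≥ 4 must hold; in canonical form it is 2*c > -12 ∨ c + lim ≥ 8.
Before c := lim + 3*c - 8: 6*c + 2*lim > 4 ∨ 3*c + 2*lim ≥ 16
Before skip: 6*c + 2*lim > 4 ∨ 3*c + 2*lim ≥ 16
Before lim := c + 3*c - 3: 14*c > 10 ∨ 11*c ≥ 22
Before skip: 14*c > 10 ∨ 11*c ≥ 22
Answer: WP = 14*c > 10 ∨ 11*c ≥ 22


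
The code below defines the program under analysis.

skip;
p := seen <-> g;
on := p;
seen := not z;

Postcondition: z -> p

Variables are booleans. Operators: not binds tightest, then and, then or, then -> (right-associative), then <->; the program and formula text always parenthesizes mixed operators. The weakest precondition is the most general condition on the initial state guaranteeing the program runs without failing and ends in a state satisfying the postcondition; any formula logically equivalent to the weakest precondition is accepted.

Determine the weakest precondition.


Working backward. After the program, z -> p must hold.
Before seen := not z: z -> p
Before on := p: z -> p
Before p := seen <-> g: z -> (seen <-> g)
Before skip: z -> (seen <-> g)
Answer: WP = z -> (seen <-> g)


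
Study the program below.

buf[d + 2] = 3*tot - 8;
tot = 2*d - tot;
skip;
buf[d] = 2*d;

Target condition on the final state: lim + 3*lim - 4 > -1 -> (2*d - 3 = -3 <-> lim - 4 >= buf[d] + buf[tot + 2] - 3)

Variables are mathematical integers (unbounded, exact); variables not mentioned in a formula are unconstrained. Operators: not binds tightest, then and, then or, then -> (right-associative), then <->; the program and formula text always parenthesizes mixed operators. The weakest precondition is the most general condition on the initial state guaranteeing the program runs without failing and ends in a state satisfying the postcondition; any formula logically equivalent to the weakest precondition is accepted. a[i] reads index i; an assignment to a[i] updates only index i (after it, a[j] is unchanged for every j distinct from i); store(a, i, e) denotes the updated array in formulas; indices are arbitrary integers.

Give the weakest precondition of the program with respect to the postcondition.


Working backward. After the program, the postcondition lim + 3*lim - 4 > -1 -> (2*d - 3 = -3 <-> lim - 4 >= buf[d] + buf[tot + 2] - 3) must hold; in canonical form it is 4*lim > 3 -> (2*d = 0 <-> lim >= buf[tot + 2] + buf[d] + 1).
Before buf[d] := 2*d: 4*lim > 3 -> (2*d = 0 <-> lim >= store(buf, d, 2*d)[tot + 2] + store(buf, d, 2*d)[d] + 1)
Before skip: 4*lim > 3 -> (2*d = 0 <-> lim >= store(buf, d, 2*d)[tot + 2] + store(buf, d, 2*d)[d] + 1)
Before tot := 2*d - tot: 4*lim > 3 -> (2*d = 0 <-> lim >= store(buf, d, 2*d)[2*d - tot + 2] + store(buf, d, 2*d)[d] + 1)
Before buf[d + 2] := 3*tot - 8: 4*lim > 3 -> (2*d = 0 <-> lim >= store(store(buf, d + 2, 3*tot - 8), d, 2*d)[2*d - tot + 2] + store(store(buf, d + 2, 3*tot - 8), d, 2*d)[d] + 1)
Answer: WP = 4*lim > 3 -> (2*d = 0 <-> lim >= store(store(buf, d + 2, 3*tot - 8), d, 2*d)[2*d - tot + 2] + store(store(buf, d + 2, 3*tot - 8), d, 2*d)[d] + 1)


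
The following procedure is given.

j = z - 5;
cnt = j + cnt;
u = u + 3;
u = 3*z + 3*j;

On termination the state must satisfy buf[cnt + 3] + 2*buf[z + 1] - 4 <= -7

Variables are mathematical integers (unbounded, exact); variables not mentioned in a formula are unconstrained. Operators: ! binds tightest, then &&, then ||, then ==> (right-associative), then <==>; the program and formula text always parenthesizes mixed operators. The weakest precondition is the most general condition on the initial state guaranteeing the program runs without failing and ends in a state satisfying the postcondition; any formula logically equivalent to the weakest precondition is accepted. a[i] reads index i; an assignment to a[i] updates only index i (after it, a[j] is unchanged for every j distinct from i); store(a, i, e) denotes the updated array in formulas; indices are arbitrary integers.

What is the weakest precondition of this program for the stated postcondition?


Working backward. After the program, the postcondition buf[cnt + 3] + 2*buf[z + 1] - 4 <= -7 must hold; in canonical form it is buf[cnt + 3] + 2*buf[z + 1] <= -3.
Before u := 3*z + 3*j: buf[cnt + 3] + 2*buf[z + 1] <= -3
Before u := u + 3: buf[cnt + 3] + 2*buf[z + 1] <= -3
Before cnt := j + cnt: buf[cnt + j + 3] + 2*buf[z + 1] <= -3
Before j := z - 5: 2*buf[z + 1] + buf[cnt + z - 2] <= -3
Answer: WP = 2*buf[z + 1] + buf[cnt + z - 2] <= -3


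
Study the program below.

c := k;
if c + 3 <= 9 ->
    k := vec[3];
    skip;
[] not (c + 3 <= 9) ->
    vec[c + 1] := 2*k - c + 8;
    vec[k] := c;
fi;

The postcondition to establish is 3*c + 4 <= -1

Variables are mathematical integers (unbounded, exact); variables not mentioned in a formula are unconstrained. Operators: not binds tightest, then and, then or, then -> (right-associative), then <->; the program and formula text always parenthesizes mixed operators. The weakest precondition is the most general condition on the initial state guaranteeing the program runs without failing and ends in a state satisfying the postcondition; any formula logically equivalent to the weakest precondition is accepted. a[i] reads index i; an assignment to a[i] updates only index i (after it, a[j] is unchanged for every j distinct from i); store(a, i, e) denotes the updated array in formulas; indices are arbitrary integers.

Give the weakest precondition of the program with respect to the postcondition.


Working backward. After the program, the postcondition 3*c + 4 <= -1 must hold; in canonical form it is 3*c <= -5.
Then branch requires 3*c <= -5; else branch requires 3*c <= -5.
Before the if: (c <= 6 -> 3*c <= -5) and ((not (c <= 6)) -> 3*c <= -5)
Before c := k: (k <= 6 -> 3*k <= -5) and ((not (k <= 6)) -> 3*k <= -5)
Answer: WP = (k <= 6 -> 3*k <= -5) and ((not (k <= 6)) -> 3*k <= -5)


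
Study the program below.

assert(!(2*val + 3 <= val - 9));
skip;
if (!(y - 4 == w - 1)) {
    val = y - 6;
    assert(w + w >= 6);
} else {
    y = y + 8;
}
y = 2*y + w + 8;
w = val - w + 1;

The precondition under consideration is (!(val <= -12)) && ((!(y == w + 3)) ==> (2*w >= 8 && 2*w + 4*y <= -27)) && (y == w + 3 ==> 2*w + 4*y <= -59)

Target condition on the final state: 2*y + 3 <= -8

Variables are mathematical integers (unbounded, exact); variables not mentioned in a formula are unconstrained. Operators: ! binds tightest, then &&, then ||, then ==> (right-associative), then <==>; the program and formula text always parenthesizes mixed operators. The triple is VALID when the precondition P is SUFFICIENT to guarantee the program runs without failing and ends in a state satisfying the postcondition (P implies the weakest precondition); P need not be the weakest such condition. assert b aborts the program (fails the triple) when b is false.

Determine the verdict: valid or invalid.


Working backward. After the program, the postcondition 2*y + 3 <= -8 must hold; in canonical form it is 2*y <= -11.
Before w := val - w + 1: 2*y <= -11
Before y := 2*y + w + 8: 2*w + 4*y <= -27
Then branch requires 2*w >= 6 && 2*w + 4*y <= -27; else branch requires 2*w + 4*y <= -59.
Before the if: ((!(y == w + 3)) ==> (2*w >= 6 && 2*w + 4*y <= -27)) && (y == w + 3 ==> 2*w + 4*y <= -59)
Before skip: ((!(y == w + 3)) ==> (2*w >= 6 && 2*w + 4*y <= -27)) && (y == w + 3 ==> 2*w + 4*y <= -59)
Before assert !(2*val + 3 <= val - 9): (!(val <= -12)) && ((!(y == w + 3)) ==> (2*w >= 6 && 2*w + 4*y <= -27)) && (y == w + 3 ==> 2*w + 4*y <= -59)
The weakest precondition is (!(val <= -12)) && ((!(y == w + 3)) ==> (2*w >= 6 && 2*w + 4*y <= -27)) && (y == w + 3 ==> 2*w + 4*y <= -59).
Check whether (!(val <= -12)) && ((!(y == w + 3)) ==> (2*w >= 8 && 2*w + 4*y <= -27)) && (y == w + 3 ==> 2*w + 4*y <= -59) implies it.
Every state satisfying the precondition satisfies the weakest precondition: the implication holds.
Answer: valid


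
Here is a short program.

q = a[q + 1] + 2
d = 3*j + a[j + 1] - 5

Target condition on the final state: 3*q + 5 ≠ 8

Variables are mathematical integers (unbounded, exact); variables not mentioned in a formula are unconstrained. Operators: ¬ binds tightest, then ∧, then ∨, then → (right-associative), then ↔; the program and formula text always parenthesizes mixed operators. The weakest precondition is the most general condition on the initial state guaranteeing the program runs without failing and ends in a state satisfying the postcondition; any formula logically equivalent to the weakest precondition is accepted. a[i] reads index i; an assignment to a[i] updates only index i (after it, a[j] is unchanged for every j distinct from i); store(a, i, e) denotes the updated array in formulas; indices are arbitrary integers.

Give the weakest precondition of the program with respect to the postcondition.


Working backward. After the program, the postcondition 3*q + 5 ≠ 8 must hold; in canonical form it is 3*q ≠ 3.
Before d := 3*j + a[j + 1] - 5: 3*q ≠ 3
Before q := a[q + 1] + 2: 3*a[q + 1] ≠ -3
Answer: WP = 3*a[q + 1] ≠ -3


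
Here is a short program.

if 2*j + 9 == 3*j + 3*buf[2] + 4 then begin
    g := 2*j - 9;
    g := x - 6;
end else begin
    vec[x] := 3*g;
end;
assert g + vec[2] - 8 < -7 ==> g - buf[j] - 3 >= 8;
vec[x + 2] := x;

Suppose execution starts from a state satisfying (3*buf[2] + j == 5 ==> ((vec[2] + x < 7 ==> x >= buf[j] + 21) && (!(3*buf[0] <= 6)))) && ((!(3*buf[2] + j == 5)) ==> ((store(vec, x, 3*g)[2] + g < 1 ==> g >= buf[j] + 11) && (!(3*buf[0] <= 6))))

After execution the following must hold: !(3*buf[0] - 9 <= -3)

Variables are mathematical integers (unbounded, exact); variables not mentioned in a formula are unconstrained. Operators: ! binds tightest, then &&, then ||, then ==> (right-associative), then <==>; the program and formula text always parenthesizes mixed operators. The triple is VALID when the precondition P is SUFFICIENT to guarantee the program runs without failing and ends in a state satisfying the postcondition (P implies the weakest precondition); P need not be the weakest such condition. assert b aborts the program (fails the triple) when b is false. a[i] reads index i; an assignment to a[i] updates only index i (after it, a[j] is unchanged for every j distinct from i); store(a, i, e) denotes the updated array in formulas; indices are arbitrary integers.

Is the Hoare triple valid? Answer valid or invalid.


Working backward. After the program, the postcondition !(3*buf[0] - 9 <= -3) must hold; in canonical form it is !(3*buf[0] <= 6).
Before vec[x + 2] := x: !(3*buf[0] <= 6)
Before assert g + vec[2] - 8 < -7 ==> g - buf[j] - 3 >= 8: (vec[2] + g < 1 ==> g >= buf[j] + 11) && (!(3*buf[0] <= 6))
Then branch requires (vec[2] + x < 7 ==> x >= buf[j] + 17) && (!(3*buf[0] <= 6)); else branch requires (store(vec, x, 3*g)[2] + g < 1 ==> g >= buf[j] + 11) && (!(3*buf[0] <= 6)).
Before the if: (3*buf[2] + j == 5 ==> ((vec[2] + x < 7 ==> x >= buf[j] + 17) && (!(3*buf[0] <= 6)))) && ((!(3*buf[2] + j == 5)) ==> ((store(vec, x, 3*g)[2] + g < 1 ==> g >= buf[j] + 11) && (!(3*buf[0] <= 6))))
The weakest precondition is (3*buf[2] + j == 5 ==> ((vec[2] + x < 7 ==> x >= buf[j] + 17) && (!(3*buf[0] <= 6)))) && ((!(3*buf[2] + j == 5)) ==> ((store(vec, x, 3*g)[2] + g < 1 ==> g >= buf[j] + 11) && (!(3*buf[0] <= 6)))).
Check whether (3*buf[2] + j == 5 ==> ((vec[2] + x < 7 ==> x >= buf[j] + 21) && (!(3*buf[0] <= 6)))) && ((!(3*buf[2] + j == 5)) ==> ((store(vec, x, 3*g)[2] + g < 1 ==> g >= buf[j] + 11) && (!(3*buf[0] <= 6)))) implies it.
Every state satisfying the precondition satisfies the weakest precondition: the implication holds.
Answer: valid


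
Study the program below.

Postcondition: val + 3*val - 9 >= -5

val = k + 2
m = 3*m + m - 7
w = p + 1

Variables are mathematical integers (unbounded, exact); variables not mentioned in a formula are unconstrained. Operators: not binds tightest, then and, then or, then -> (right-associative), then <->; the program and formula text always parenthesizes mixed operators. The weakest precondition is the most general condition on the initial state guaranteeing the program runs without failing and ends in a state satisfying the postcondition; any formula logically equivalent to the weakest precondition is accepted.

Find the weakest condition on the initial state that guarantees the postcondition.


Working backward. After the program, the postcondition val + 3*val - 9 >= -5 must hold; in canonical form it is 4*val >= 4.
Before w := p + 1: 4*val >= 4
Before m := 3*m + m - 7: 4*val >= 4
Before val := k + 2: 4*k >= -4
Answer: WP = 4*k >= -4


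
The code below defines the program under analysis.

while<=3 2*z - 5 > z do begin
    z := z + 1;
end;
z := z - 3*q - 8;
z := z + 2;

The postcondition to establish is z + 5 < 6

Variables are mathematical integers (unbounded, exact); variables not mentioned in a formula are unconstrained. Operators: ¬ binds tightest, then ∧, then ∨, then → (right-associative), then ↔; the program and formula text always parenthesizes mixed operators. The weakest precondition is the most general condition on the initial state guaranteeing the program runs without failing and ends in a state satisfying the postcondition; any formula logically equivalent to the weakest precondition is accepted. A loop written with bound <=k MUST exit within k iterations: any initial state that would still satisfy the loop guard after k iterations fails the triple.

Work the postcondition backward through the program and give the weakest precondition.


Working backward. After the program, the postcondition z + 5 < 6 must hold; in canonical form it is z < 1.
Before z := z + 2: z < -1
Before z := z - 3*q - 8: z < 3*q + 7
Before the loop (bound <=3), unroll the exhaustion recursion (WP_0 = exit-now case; WP_j = one more guarded iteration, up to j = 3):
  WP_0: (¬(z > 5)) ∧ z < 3*q + 7
  WP_1: (z > 5 → ((¬(z > 4)) ∧ z < 3*q + 6)) ∧ ((¬(z > 5)) → z < 3*q + 7)
  WP_2: (z > 5 → ((z > 4 → ((¬(z > 3)) ∧ z < 3*q + 5)) ∧ ((¬(z > 4)) → z < 3*q + 6))) ∧ ((¬(z > 5)) → z < 3*q + 7)
  WP_3: (z > 5 → ((z > 4 → ((z > 3 → ((¬(z > 2)) ∧ z < 3*q + 4)) ∧ ((¬(z > 3)) → z < 3*q + 5))) ∧ ((¬(z > 4)) → z < 3*q + 6))) ∧ ((¬(z > 5)) → z < 3*q + 7)
So before the loop: (z > 5 → ((z > 4 → ((z > 3 → ((¬(z > 2)) ∧ z < 3*q + 4)) ∧ ((¬(z > 3)) → z < 3*q + 5))) ∧ ((¬(z > 4)) → z < 3*q + 6))) ∧ ((¬(z > 5)) → z < 3*q + 7)
Answer: WP = (z > 5 → ((z > 4 → ((z > 3 → ((¬(z > 2)) ∧ z < 3*q + 4)) ∧ ((¬(z > 3)) → z < 3*q + 5))) ∧ ((¬(z > 4)) → z < 3*q + 6))) ∧ ((¬(z > 5)) → z < 3*q + 7)


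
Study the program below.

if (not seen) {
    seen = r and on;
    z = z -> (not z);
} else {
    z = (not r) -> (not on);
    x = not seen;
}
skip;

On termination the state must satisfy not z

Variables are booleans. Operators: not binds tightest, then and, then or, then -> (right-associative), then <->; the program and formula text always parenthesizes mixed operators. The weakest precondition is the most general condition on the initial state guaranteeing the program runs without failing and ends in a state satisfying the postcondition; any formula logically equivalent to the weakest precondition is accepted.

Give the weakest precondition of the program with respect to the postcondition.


Working backward. After the program, not z must hold.
Before skip: not z
Then branch requires not (z -> (not z)); else branch requires not ((not r) -> (not on)).
Before the if: ((not seen) -> (not (z -> (not z)))) and (seen -> (not ((not r) -> (not on))))
Answer: WP = ((not seen) -> (not (z -> (not z)))) and (seen -> (not ((not r) -> (not on))))


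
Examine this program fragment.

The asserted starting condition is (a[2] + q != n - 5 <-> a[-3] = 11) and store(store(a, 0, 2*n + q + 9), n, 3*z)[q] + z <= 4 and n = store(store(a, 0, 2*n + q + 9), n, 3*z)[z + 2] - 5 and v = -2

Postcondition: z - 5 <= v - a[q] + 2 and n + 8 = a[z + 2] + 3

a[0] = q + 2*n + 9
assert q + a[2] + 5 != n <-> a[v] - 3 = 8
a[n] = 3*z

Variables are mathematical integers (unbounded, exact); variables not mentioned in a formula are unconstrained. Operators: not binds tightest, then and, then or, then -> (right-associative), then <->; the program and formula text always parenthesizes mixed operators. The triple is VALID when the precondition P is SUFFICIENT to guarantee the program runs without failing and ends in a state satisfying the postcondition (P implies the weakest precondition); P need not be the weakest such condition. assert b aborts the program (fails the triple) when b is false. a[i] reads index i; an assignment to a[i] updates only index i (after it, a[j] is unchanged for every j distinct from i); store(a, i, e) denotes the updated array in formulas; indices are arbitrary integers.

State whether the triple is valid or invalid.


Working backward. After the program, the postcondition z - 5 <= v - a[q] + 2 and n + 8 = a[z + 2] + 3 must hold; in canonical form it is a[q] + z <= v + 7 and n = a[z + 2] - 5.
Before a[n] := 3*z: store(a, n, 3*z)[q] + z <= v + 7 and n = store(a, n, 3*z)[z + 2] - 5
Before assert q + a[2] + 5 != n <-> a[v] - 3 = 8: (a[2] + q != n - 5 <-> a[v] = 11) and store(a, n, 3*z)[q] + z <= v + 7 and n = store(a, n, 3*z)[z + 2] - 5
Before a[0] := q + 2*n + 9: (a[2] + q != n - 5 <-> store(a, 0, 2*n + q + 9)[v] = 11) and store(store(a, 0, 2*n + q + 9), n, 3*z)[q] + z <= v + 7 and n = store(store(a, 0, 2*n + q + 9), n, 3*z)[z + 2] - 5
The weakest precondition is (a[2] + q != n - 5 <-> store(a, 0, 2*n + q + 9)[v] = 11) and store(store(a, 0, 2*n + q + 9), n, 3*z)[q] + z <= v + 7 and n = store(store(a, 0, 2*n + q + 9), n, 3*z)[z + 2] - 5.
Check whether (a[2] + q != n - 5 <-> a[-3] = 11) and store(store(a, 0, 2*n + q + 9), n, 3*z)[q] + z <= 4 and n = store(store(a, 0, 2*n + q + 9), n, 3*z)[z + 2] - 5 and v = -2 implies it.
Countermodel: at the initial state a = {[-15520] = 12, [-15519] = 3, [-6] = -15514, [-3] = 11, [-2] = 13, [0] = 3, [2] = -5, elsewhere 3}, n = -15519, q = -15520, v = -2, z = -8, the precondition holds but the weakest precondition fails.
Answer: invalid


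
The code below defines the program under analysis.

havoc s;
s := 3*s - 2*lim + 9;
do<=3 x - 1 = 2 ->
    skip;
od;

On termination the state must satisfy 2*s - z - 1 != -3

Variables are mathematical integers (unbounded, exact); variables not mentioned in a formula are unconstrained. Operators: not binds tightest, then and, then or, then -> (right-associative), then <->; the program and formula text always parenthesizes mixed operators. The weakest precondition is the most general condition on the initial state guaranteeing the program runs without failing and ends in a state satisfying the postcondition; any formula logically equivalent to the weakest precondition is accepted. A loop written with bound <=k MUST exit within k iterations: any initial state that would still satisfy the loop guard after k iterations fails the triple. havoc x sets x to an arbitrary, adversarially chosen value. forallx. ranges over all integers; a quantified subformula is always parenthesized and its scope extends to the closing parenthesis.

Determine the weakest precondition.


Working backward. After the program, the postcondition 2*s - z - 1 != -3 must hold; in canonical form it is 2*s != z - 2.
Before the loop (bound <=3), unroll the exhaustion recursion (WP_0 = exit-now case; WP_j = one more guarded iteration, up to j = 3):
  WP_0: (not (x = 3)) and 2*s != z - 2
  WP_1: (x = 3 -> ((not (x = 3)) and 2*s != z - 2)) and ((not (x = 3)) -> 2*s != z - 2)
  WP_2: (x = 3 -> ((x = 3 -> ((not (x = 3)) and 2*s != z - 2)) and ((not (x = 3)) -> 2*s != z - 2))) and ((not (x = 3)) -> 2*s != z - 2)
  WP_3: (x = 3 -> ((x = 3 -> ((x = 3 -> ((not (x = 3)) and 2*s != z - 2)) and ((not (x = 3)) -> 2*s != z - 2))) and ((not (x = 3)) -> 2*s != z - 2))) and ((not (x = 3)) -> 2*s != z - 2)
So before the loop: (x = 3 -> ((x = 3 -> ((x = 3 -> ((not (x = 3)) and 2*s != z - 2)) and ((not (x = 3)) -> 2*s != z - 2))) and ((not (x = 3)) -> 2*s != z - 2))) and ((not (x = 3)) -> 2*s != z - 2)
Before s := 3*s - 2*lim + 9: (x = 3 -> ((x = 3 -> ((x = 3 -> ((not (x = 3)) and 6*s != 4*lim + z - 20)) and ((not (x = 3)) -> 6*s != 4*lim + z - 20))) and ((not (x = 3)) -> 6*s != 4*lim + z - 20))) and ((not (x = 3)) -> 6*s != 4*lim + z - 20)
Before havoc s: forall s_1. ((x = 3 -> ((x = 3 -> ((x = 3 -> ((not (x = 3)) and 6*s_1 != 4*lim + z - 20)) and ((not (x = 3)) -> 6*s_1 != 4*lim + z - 20))) and ((not (x = 3)) -> 6*s_1 != 4*lim + z - 20))) and ((not (x = 3)) -> 6*s_1 != 4*lim + z - 20))
Answer: WP = forall s_1. ((x = 3 -> ((x = 3 -> ((x = 3 -> ((not (x = 3)) and 6*s_1 != 4*lim + z - 20)) and ((not (x = 3)) -> 6*s_1 != 4*lim + z - 20))) and ((not (x = 3)) -> 6*s_1 != 4*lim + z - 20))) and ((not (x = 3)) -> 6*s_1 != 4*lim + z - 20))


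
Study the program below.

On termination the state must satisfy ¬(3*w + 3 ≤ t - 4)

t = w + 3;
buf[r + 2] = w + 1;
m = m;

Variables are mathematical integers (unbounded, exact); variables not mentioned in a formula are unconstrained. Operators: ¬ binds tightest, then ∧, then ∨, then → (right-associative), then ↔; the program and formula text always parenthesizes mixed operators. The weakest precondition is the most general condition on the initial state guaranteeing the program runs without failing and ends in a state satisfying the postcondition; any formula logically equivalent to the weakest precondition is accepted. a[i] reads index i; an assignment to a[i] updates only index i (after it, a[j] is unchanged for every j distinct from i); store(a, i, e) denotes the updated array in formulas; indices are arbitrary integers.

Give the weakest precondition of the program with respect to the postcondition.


Working backward. After the program, the postcondition ¬(3*w + 3 ≤ t - 4) must hold; in canonical form it is ¬(3*w ≤ t - 7).
Before m := m: ¬(3*w ≤ t - 7)
Before buf[r + 2] := w + 1: ¬(3*w ≤ t - 7)
Before t := w + 3: ¬(2*w ≤ -4)
Answer: WP = ¬(2*w ≤ -4)
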